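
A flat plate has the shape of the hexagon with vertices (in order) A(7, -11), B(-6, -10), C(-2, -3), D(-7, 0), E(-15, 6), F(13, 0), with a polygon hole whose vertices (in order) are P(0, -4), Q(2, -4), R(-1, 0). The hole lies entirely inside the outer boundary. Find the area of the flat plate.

207

Outer boundary:
Apply the shoelace (surveyor's) formula: 2A = Σ (x_i·y_{i+1} − x_{i+1}·y_i), indices taken mod 6.
Σ = (-136) + (-2) + (-21) + (-42) + (-78) + (-143) = -422
Area = |Σ|/2 = 211.
Hole:
Σ = (8) + (-4) + (4) = 8
Area = |Σ|/2 = 4.
Net area = 211 − 4 = 207.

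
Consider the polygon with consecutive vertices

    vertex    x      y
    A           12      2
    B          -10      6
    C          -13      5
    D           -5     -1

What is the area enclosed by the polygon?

Apply Gauss's area formula: 2A = Σ (x_i·y_{i+1} − x_{i+1}·y_i), indices taken mod 4.
Σ = (92) + (28) + (38) + (2) = 160
Area = |Σ|/2 = 80.

80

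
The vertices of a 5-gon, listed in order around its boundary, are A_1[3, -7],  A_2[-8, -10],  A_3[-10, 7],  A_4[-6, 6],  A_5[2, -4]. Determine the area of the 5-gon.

Σ = (-86) + (-156) + (-18) + (12) + (-2) = -250
Area = |Σ|/2 = 125.

125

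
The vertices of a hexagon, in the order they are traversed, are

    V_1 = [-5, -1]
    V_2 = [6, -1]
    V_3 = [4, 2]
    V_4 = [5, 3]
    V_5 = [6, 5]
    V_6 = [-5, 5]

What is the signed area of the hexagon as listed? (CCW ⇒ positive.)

Apply the shoelace formula: 2A = Σ (x_i·y_{i+1} − x_{i+1}·y_i), indices taken mod 6.
Σ = (11) + (16) + (2) + (7) + (55) + (30) = 121
Signed area = Σ/2 = 60.5 (positive ⇒ counter-clockwise traversal).

60.5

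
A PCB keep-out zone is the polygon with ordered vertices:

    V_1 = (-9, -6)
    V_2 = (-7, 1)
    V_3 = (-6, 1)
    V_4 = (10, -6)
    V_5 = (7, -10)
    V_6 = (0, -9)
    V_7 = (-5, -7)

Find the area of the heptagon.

Apply Gauss's area formula: 2A = Σ (x_i·y_{i+1} − x_{i+1}·y_i), indices taken mod 7.
Σ = (-51) + (-1) + (26) + (-58) + (-63) + (-45) + (-33) = -225
Area = |Σ|/2 = 112.5.

112.5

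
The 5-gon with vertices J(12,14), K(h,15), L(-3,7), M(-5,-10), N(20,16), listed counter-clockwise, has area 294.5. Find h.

-13

The doubled signed area Σ (x_i y_{i+1} − x_{i+1} y_i) is linear in h.
With h=0 it equals 498; the coefficient of h is -7 (from the two edges through K).
So -7·h + 498 = 2·294.5 = 589 ⇒ h = -13.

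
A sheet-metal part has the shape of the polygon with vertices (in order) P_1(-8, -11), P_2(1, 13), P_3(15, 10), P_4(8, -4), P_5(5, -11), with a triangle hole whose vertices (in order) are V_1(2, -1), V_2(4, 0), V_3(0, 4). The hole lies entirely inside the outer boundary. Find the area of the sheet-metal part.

308.5

Outer boundary:
Apply Gauss's area formula: 2A = Σ (x_i·y_{i+1} − x_{i+1}·y_i), indices taken mod 5.
Σ = (-93) + (-185) + (-140) + (-68) + (-143) = -629
Area = |Σ|/2 = 314.5.
Hole:
Σ = (4) + (16) + (-8) = 12
Area = |Σ|/2 = 6.
Net area = 314.5 − 6 = 308.5.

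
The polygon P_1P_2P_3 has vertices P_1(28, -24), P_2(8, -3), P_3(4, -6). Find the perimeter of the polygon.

64

|P_1P_2| = √((-20)² + (21)²) = √841 = 29
|P_2P_3| = √((-4)² + (-3)²) = √25 = 5
|P_3P_1| = √((24)² + (-18)²) = √900 = 30
Perimeter = 29 + 5 + 30 = 64.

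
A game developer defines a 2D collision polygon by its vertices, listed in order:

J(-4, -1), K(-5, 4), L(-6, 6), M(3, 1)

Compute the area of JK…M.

Apply the surveyor's formula: 2A = Σ (x_i·y_{i+1} − x_{i+1}·y_i), indices taken mod 4.
Σ = (-21) + (-6) + (-24) + (1) = -50
Area = |Σ|/2 = 25.

25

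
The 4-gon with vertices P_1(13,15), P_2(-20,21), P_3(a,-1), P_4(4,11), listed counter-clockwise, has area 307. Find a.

Write out the shoelace sum; only the two edges meeting at P_3 involve a:
2·Area = [((-20)·(-1) − a·21) + (a·11 − 4·(-1))] + 490
       = -10·a + 514 = 614
⇒ a = -10.

-10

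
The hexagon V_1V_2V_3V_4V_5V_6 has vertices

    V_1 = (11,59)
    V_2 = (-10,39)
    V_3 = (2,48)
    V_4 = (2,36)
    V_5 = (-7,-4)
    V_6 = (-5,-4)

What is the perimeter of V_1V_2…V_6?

164

|V_1V_2| = √((-21)² + (-20)²) = √841 = 29
|V_2V_3| = √((12)² + (9)²) = √225 = 15
|V_3V_4| = √((0)² + (-12)²) = √144 = 12
|V_4V_5| = √((-9)² + (-40)²) = √1681 = 41
|V_5V_6| = √((2)² + (0)²) = √4 = 2
|V_6V_1| = √((16)² + (63)²) = √4225 = 65
Perimeter = 29 + 15 + 12 + 41 + 2 + 65 = 164.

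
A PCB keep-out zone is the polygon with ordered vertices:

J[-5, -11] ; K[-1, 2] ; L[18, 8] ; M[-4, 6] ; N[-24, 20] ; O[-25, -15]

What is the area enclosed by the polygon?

Apply the surveyor's formula: 2A = Σ (x_i·y_{i+1} − x_{i+1}·y_i), indices taken mod 6.
J→K: (-5)(2) − (-1)(-11) = -21
K→L: (-1)(8) − (18)(2) = -44
L→M: (18)(6) − (-4)(8) = 140
M→N: (-4)(20) − (-24)(6) = 64
N→O: (-24)(-15) − (-25)(20) = 860
O→J: (-25)(-11) − (-5)(-15) = 200
Σ = 1199
Area = |Σ|/2 = 599.5.

599.5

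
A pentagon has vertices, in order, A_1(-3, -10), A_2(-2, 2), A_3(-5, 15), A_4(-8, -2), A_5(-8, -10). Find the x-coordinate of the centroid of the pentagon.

-499/99

Apply the shoelace (surveyor's) formula. First the cross-terms c_i = x_i·y_{i+1} − x_{i+1}·y_i:
  -26, -20, 130, 64, 50  ⇒  2A = 198, A = 99.
Then Σ (x_i + x_{i+1})·c_i = -2994, so x̄ = -2994 / (6·99) = -499/99.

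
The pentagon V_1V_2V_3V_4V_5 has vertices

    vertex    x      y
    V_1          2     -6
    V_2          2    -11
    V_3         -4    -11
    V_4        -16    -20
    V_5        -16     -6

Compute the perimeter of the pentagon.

|V_1V_2| = √((0)² + (-5)²) = √25 = 5
|V_2V_3| = √((-6)² + (0)²) = √36 = 6
|V_3V_4| = √((-12)² + (-9)²) = √225 = 15
|V_4V_5| = √((0)² + (14)²) = √196 = 14
|V_5V_1| = √((18)² + (0)²) = √324 = 18
Perimeter = 5 + 6 + 15 + 14 + 18 = 58.

58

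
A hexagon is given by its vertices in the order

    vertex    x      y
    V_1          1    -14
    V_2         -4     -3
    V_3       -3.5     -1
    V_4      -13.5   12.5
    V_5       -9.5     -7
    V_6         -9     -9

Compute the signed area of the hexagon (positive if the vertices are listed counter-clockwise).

124

Apply the surveyor's formula: 2A = Σ (x_i·y_{i+1} − x_{i+1}·y_i), indices taken mod 6.
Σ = (-59) + (-6.5) + (-57.25) + (213.25) + (22.5) + (135) = 248
Signed area = Σ/2 = 124 (positive ⇒ counter-clockwise traversal).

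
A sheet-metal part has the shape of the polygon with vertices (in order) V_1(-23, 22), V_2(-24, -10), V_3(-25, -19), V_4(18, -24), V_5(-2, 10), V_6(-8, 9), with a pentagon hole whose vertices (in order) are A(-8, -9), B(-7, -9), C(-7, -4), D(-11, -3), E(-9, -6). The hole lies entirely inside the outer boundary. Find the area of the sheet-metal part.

1054

Outer boundary:
Apply the shoelace formula: 2A = Σ (x_i·y_{i+1} − x_{i+1}·y_i), indices taken mod 6.
Σ = (758) + (206) + (942) + (132) + (62) + (31) = 2131
Area = |Σ|/2 = 1065.5.
Hole:
Apply the surveyor's formula: 2A = Σ (x_i·y_{i+1} − x_{i+1}·y_i), indices taken mod 5.
Σ = (9) + (-35) + (-23) + (39) + (33) = 23
Area = |Σ|/2 = 11.5.
Net area = 1065.5 − 11.5 = 1054.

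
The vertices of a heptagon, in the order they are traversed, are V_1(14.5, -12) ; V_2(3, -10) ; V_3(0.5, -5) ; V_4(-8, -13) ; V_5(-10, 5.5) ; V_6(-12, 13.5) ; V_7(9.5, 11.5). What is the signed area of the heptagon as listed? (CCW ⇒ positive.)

-477.75

Apply the shoelace formula: 2A = Σ (x_i·y_{i+1} − x_{i+1}·y_i), indices taken mod 7.
Σ = (-109) + (-10) + (-46.5) + (-174) + (-69) + (-266.25) + (-280.75) = -955.5
Signed area = Σ/2 = -477.75 (negative ⇒ clockwise traversal).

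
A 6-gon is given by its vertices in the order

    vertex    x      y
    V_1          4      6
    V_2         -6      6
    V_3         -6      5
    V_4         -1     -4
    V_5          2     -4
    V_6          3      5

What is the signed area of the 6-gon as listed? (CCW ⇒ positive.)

V_1→V_2: (4)(6) − (-6)(6) = 60
V_2→V_3: (-6)(5) − (-6)(6) = 6
V_3→V_4: (-6)(-4) − (-1)(5) = 29
V_4→V_5: (-1)(-4) − (2)(-4) = 12
V_5→V_6: (2)(5) − (3)(-4) = 22
V_6→V_1: (3)(6) − (4)(5) = -2
Σ = 127
Signed area = Σ/2 = 63.5 (positive ⇒ counter-clockwise traversal).

63.5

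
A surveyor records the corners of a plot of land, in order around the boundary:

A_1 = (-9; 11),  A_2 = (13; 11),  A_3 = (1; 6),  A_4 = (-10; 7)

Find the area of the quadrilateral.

A_1→A_2: (-9)(11) − (13)(11) = -242
A_2→A_3: (13)(6) − (1)(11) = 67
A_3→A_4: (1)(7) − (-10)(6) = 67
A_4→A_1: (-10)(11) − (-9)(7) = -47
Σ = -155
Area = |Σ|/2 = 77.5.

77.5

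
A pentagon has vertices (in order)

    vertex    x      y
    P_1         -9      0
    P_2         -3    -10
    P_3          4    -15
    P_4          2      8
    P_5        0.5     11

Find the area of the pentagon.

177

Apply the shoelace (surveyor's) formula: 2A = Σ (x_i·y_{i+1} − x_{i+1}·y_i), indices taken mod 5.
Σ = (90) + (85) + (62) + (18) + (99) = 354
Area = |Σ|/2 = 177.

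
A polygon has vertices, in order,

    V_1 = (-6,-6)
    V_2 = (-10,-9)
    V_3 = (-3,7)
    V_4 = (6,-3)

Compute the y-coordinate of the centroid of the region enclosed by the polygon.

-319/285

Apply the shoelace (surveyor's) formula. First the cross-terms c_i = x_i·y_{i+1} − x_{i+1}·y_i:
  -6, -97, -33, -54  ⇒  2A = -190, A = -95.
Then Σ (y_i + y_{i+1})·c_i = 638, so ȳ = 638 / (6·(-95)) = -319/285.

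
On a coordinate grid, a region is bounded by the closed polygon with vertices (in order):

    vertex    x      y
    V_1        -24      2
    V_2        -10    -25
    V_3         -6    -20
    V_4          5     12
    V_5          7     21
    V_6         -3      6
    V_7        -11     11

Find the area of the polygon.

Cross-terms: 620, 50, 28, 21, 105, 33, 242  ⇒  Σ = 1099
Area = |Σ|/2 = 549.5.

549.5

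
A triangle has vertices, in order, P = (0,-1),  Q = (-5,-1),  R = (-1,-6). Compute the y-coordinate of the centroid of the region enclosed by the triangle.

Apply the shoelace formula. First the cross-terms c_i = x_i·y_{i+1} − x_{i+1}·y_i:
  -5, 29, 1  ⇒  2A = 25, A = 12.5.
Then Σ (y_i + y_{i+1})·c_i = -200, so ȳ = -200 / (6·12.5) = -8/3.

-8/3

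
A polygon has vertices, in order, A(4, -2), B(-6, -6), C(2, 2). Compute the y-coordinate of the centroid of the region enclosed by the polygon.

-2

Apply Gauss's area formula. First the cross-terms c_i = x_i·y_{i+1} − x_{i+1}·y_i:
  -36, 0, -12  ⇒  2A = -48, A = -24.
Then Σ (y_i + y_{i+1})·c_i = 288, so ȳ = 288 / (6·(-24)) = -2.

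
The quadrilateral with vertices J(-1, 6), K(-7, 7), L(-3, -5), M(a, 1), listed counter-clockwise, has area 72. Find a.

5

The doubled signed area Σ (x_i y_{i+1} − x_{i+1} y_i) is linear in a.
With a=0 it equals 89; the coefficient of a is 11 (from the two edges through M).
So 11·a + 89 = 2·72 = 144 ⇒ a = 5.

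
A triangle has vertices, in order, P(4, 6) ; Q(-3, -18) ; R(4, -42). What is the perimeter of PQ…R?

|PQ| = √((-7)² + (-24)²) = √625 = 25
|QR| = √((7)² + (-24)²) = √625 = 25
|RP| = √((0)² + (48)²) = √2304 = 48
Perimeter = 25 + 25 + 48 = 98.

98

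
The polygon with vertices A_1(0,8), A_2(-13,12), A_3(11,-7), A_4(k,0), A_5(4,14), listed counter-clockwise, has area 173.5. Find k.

12

Write out the shoelace sum; only the two edges meeting at A_4 involve k:
2·Area = [(11·0 − k·(-7)) + (k·14 − 4·0)] + 95
       = 21·k + 95 = 347
⇒ k = 12.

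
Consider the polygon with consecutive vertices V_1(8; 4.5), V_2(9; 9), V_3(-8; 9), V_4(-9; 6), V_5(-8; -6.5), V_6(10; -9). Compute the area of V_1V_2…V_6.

Apply the shoelace (surveyor's) formula: 2A = Σ (x_i·y_{i+1} − x_{i+1}·y_i), indices taken mod 6.
Cross-terms: 31.5, 153, 33, 106.5, 137, 117  ⇒  Σ = 578
Area = |Σ|/2 = 289.

289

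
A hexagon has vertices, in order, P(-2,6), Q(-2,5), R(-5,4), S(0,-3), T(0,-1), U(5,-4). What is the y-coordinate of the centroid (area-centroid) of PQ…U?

Apply the shoelace formula. First the cross-terms c_i = x_i·y_{i+1} − x_{i+1}·y_i:
  2, 17, 15, 0, 5, 22  ⇒  2A = 61, A = 30.5.
Then Σ (y_i + y_{i+1})·c_i = 209, so ȳ = 209 / (6·30.5) = 209/183.

209/183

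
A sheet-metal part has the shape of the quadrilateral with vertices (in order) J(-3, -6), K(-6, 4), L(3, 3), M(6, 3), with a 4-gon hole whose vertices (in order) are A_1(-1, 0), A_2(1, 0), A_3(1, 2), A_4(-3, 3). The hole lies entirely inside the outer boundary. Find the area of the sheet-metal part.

50

Outer boundary:
Σ = (-48) + (-30) + (-9) + (-27) = -114
Area = |Σ|/2 = 57.
Hole:
Apply Gauss's area formula: 2A = Σ (x_i·y_{i+1} − x_{i+1}·y_i), indices taken mod 4.
A_1→A_2: (-1)(0) − (1)(0) = 0
A_2→A_3: (1)(2) − (1)(0) = 2
A_3→A_4: (1)(3) − (-3)(2) = 9
A_4→A_1: (-3)(0) − (-1)(3) = 3
Σ = 14
Area = |Σ|/2 = 7.
Net area = 57 − 7 = 50.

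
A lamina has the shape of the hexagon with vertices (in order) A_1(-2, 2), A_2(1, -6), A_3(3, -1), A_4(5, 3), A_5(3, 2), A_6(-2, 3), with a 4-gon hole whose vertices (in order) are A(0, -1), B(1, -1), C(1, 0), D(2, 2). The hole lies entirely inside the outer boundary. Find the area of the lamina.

Outer boundary:
Σ = (10) + (17) + (14) + (1) + (13) + (2) = 57
Area = |Σ|/2 = 28.5.
Hole:
Apply the shoelace formula: 2A = Σ (x_i·y_{i+1} − x_{i+1}·y_i), indices taken mod 4.
Σ = (1) + (1) + (2) + (-2) = 2
Area = |Σ|/2 = 1.
Net area = 28.5 − 1 = 27.5.

27.5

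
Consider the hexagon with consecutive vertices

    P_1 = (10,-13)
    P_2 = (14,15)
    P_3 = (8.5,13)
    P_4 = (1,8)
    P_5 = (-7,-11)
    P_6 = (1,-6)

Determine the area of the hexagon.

Apply the surveyor's formula: 2A = Σ (x_i·y_{i+1} − x_{i+1}·y_i), indices taken mod 6.
Cross-terms: 332, 54.5, 55, 45, 53, 47  ⇒  Σ = 586.5
Area = |Σ|/2 = 293.25.

293.25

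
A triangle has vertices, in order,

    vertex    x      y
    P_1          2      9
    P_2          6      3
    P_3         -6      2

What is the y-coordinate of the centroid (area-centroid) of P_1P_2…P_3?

14/3

Apply the shoelace formula. First the cross-terms c_i = x_i·y_{i+1} − x_{i+1}·y_i:
  -48, 30, -58  ⇒  2A = -76, A = -38.
Then Σ (y_i + y_{i+1})·c_i = -1064, so ȳ = -1064 / (6·(-38)) = 14/3.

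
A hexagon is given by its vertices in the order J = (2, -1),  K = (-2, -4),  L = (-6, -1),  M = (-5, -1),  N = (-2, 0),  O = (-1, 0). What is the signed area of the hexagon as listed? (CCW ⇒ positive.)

-16

Apply the shoelace formula: 2A = Σ (x_i·y_{i+1} − x_{i+1}·y_i), indices taken mod 6.
J→K: (2)(-4) − (-2)(-1) = -10
K→L: (-2)(-1) − (-6)(-4) = -22
L→M: (-6)(-1) − (-5)(-1) = 1
M→N: (-5)(0) − (-2)(-1) = -2
N→O: (-2)(0) − (-1)(0) = 0
O→J: (-1)(-1) − (2)(0) = 1
Σ = -32
Signed area = Σ/2 = -16 (negative ⇒ clockwise traversal).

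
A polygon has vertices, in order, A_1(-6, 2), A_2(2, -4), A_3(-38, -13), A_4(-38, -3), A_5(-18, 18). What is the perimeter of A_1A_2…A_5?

110

|A_1A_2| = √((8)² + (-6)²) = √100 = 10
|A_2A_3| = √((-40)² + (-9)²) = √1681 = 41
|A_3A_4| = √((0)² + (10)²) = √100 = 10
|A_4A_5| = √((20)² + (21)²) = √841 = 29
|A_5A_1| = √((12)² + (-16)²) = √400 = 20
Perimeter = 10 + 41 + 10 + 29 + 20 = 110.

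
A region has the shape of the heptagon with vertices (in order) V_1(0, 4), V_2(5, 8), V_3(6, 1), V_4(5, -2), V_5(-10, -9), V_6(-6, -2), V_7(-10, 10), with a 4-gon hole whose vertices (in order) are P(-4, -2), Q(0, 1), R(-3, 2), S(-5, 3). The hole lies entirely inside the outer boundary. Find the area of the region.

138.5

Outer boundary:
Σ = (-20) + (-43) + (-17) + (-65) + (-34) + (-80) + (-40) = -299
Area = |Σ|/2 = 149.5.
Hole:
Cross-terms: -4, 3, 1, 22  ⇒  Σ = 22
Area = |Σ|/2 = 11.
Net area = 149.5 − 11 = 138.5.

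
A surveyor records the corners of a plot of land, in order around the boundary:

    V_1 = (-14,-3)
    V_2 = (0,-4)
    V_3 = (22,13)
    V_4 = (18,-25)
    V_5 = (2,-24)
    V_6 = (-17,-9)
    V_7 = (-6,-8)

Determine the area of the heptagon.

Apply the surveyor's formula: 2A = Σ (x_i·y_{i+1} − x_{i+1}·y_i), indices taken mod 7.
Σ = (56) + (88) + (-784) + (-382) + (-426) + (82) + (-94) = -1460
Area = |Σ|/2 = 730.

730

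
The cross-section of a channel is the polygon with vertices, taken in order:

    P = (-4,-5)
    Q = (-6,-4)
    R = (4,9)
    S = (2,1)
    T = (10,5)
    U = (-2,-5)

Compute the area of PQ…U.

58

P→Q: (-4)(-4) − (-6)(-5) = -14
Q→R: (-6)(9) − (4)(-4) = -38
R→S: (4)(1) − (2)(9) = -14
S→T: (2)(5) − (10)(1) = 0
T→U: (10)(-5) − (-2)(5) = -40
U→P: (-2)(-5) − (-4)(-5) = -10
Σ = -116
Area = |Σ|/2 = 58.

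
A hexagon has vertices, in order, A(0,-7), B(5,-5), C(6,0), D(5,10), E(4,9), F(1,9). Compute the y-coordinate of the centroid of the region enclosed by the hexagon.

Apply the shoelace formula. First the cross-terms c_i = x_i·y_{i+1} − x_{i+1}·y_i:
  35, 30, 60, 5, 27, -7  ⇒  2A = 150, A = 75.
Then Σ (y_i + y_{i+1})·c_i = 597, so ȳ = 597 / (6·75) = 199/150.

199/150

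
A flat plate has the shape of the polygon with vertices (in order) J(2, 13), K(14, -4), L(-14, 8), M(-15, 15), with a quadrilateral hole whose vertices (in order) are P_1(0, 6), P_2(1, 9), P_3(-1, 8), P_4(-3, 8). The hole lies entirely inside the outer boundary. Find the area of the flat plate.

220

Outer boundary:
Σ = (-190) + (56) + (-90) + (-225) = -449
Area = |Σ|/2 = 224.5.
Hole:
Cross-terms: -6, 17, 16, -18  ⇒  Σ = 9
Area = |Σ|/2 = 4.5.
Net area = 224.5 − 4.5 = 220.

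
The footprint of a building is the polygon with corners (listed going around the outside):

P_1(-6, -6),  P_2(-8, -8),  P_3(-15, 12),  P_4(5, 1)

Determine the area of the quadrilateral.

P_1→P_2: (-6)(-8) − (-8)(-6) = 0
P_2→P_3: (-8)(12) − (-15)(-8) = -216
P_3→P_4: (-15)(1) − (5)(12) = -75
P_4→P_1: (5)(-6) − (-6)(1) = -24
Σ = -315
Area = |Σ|/2 = 157.5.

157.5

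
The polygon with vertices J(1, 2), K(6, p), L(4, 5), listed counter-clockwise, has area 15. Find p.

-3

The doubled signed area Σ (x_i y_{i+1} − x_{i+1} y_i) is linear in p.
With p=0 it equals 21; the coefficient of p is -3 (from the two edges through K).
So -3·p + 21 = 2·15 = 30 ⇒ p = -3.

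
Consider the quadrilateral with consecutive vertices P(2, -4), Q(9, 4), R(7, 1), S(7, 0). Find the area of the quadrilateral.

5

Apply Gauss's area formula: 2A = Σ (x_i·y_{i+1} − x_{i+1}·y_i), indices taken mod 4.
P→Q: (2)(4) − (9)(-4) = 44
Q→R: (9)(1) − (7)(4) = -19
R→S: (7)(0) − (7)(1) = -7
S→P: (7)(-4) − (2)(0) = -28
Σ = -10
Area = |Σ|/2 = 5.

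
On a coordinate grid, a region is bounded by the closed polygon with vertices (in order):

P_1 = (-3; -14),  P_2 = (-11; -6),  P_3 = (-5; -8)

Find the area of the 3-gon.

16

Σ = (-136) + (58) + (46) = -32
Area = |Σ|/2 = 16.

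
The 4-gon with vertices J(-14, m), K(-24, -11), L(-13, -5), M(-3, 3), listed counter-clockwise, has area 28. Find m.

-3

Write out the shoelace sum; only the two edges meeting at J involve m:
2·Area = [((-3)·m − (-14)·3) + ((-14)·(-11) − (-24)·m)] + -77
       = 21·m + 119 = 56
⇒ m = -3.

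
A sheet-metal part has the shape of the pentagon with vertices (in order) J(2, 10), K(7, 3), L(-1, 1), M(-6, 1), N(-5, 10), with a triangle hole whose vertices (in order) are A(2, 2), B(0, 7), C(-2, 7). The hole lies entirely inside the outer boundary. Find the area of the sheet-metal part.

Outer boundary:
Σ = (-64) + (10) + (5) + (-55) + (-70) = -174
Area = |Σ|/2 = 87.
Hole:
Apply the shoelace (surveyor's) formula: 2A = Σ (x_i·y_{i+1} − x_{i+1}·y_i), indices taken mod 3.
A→B: (2)(7) − (0)(2) = 14
B→C: (0)(7) − (-2)(7) = 14
C→A: (-2)(2) − (2)(7) = -18
Σ = 10
Area = |Σ|/2 = 5.
Net area = 87 − 5 = 82.

82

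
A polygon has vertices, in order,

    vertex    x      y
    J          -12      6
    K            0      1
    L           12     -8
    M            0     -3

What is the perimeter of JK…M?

56

|JK| = √((12)² + (-5)²) = √169 = 13
|KL| = √((12)² + (-9)²) = √225 = 15
|LM| = √((-12)² + (5)²) = √169 = 13
|MJ| = √((-12)² + (9)²) = √225 = 15
Perimeter = 13 + 15 + 13 + 15 = 56.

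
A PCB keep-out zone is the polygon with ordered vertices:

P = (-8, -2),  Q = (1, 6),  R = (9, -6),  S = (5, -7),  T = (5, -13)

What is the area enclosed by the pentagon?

141.5

Apply the shoelace formula: 2A = Σ (x_i·y_{i+1} − x_{i+1}·y_i), indices taken mod 5.
Σ = (-46) + (-60) + (-33) + (-30) + (-114) = -283
Area = |Σ|/2 = 141.5.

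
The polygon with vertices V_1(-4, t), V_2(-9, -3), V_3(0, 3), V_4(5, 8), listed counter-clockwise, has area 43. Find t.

Write out the shoelace sum; only the two edges meeting at V_1 involve t:
2·Area = [(5·t − (-4)·8) + ((-4)·(-3) − (-9)·t)] + -42
       = 14·t + 2 = 86
⇒ t = 6.

6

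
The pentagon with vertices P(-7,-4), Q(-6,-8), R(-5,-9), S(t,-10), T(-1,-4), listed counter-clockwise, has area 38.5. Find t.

3

Write out the shoelace sum; only the two edges meeting at S involve t:
2·Area = [((-5)·(-10) − t·(-9)) + (t·(-4) − (-1)·(-10))] + 22
       = 5·t + 62 = 77
⇒ t = 3.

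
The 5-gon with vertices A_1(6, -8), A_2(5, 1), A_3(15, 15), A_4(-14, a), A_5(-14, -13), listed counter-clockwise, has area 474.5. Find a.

The doubled signed area Σ (x_i y_{i+1} − x_{i+1} y_i) is linear in a.
With a=0 it equals 688; the coefficient of a is 29 (from the two edges through A_4).
So 29·a + 688 = 2·474.5 = 949 ⇒ a = 9.

9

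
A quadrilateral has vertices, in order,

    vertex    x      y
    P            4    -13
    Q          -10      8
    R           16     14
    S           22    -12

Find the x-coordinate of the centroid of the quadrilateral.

182/23

Apply Gauss's area formula. First the cross-terms c_i = x_i·y_{i+1} − x_{i+1}·y_i:
  -98, -268, -500, -238  ⇒  2A = -1104, A = -552.
Then Σ (x_i + x_{i+1})·c_i = -26208, so x̄ = -26208 / (6·(-552)) = 182/23.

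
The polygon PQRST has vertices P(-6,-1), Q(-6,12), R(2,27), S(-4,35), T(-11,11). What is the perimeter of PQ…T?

|PQ| = √((0)² + (13)²) = √169 = 13
|QR| = √((8)² + (15)²) = √289 = 17
|RS| = √((-6)² + (8)²) = √100 = 10
|ST| = √((-7)² + (-24)²) = √625 = 25
|TP| = √((5)² + (-12)²) = √169 = 13
Perimeter = 13 + 17 + 10 + 25 + 13 = 78.

78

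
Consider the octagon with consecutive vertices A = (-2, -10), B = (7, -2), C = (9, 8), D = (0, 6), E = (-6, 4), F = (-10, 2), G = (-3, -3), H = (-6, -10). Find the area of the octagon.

A→B: (-2)(-2) − (7)(-10) = 74
B→C: (7)(8) − (9)(-2) = 74
C→D: (9)(6) − (0)(8) = 54
D→E: (0)(4) − (-6)(6) = 36
E→F: (-6)(2) − (-10)(4) = 28
F→G: (-10)(-3) − (-3)(2) = 36
G→H: (-3)(-10) − (-6)(-3) = 12
H→A: (-6)(-10) − (-2)(-10) = 40
Σ = 354
Area = |Σ|/2 = 177.

177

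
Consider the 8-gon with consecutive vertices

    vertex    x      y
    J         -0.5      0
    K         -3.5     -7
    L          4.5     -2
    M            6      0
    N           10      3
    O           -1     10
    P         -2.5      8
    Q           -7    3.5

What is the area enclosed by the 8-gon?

120.5

Apply the surveyor's formula: 2A = Σ (x_i·y_{i+1} − x_{i+1}·y_i), indices taken mod 8.
Σ = (3.5) + (38.5) + (12) + (18) + (103) + (17) + (47.25) + (1.75) = 241
Area = |Σ|/2 = 120.5.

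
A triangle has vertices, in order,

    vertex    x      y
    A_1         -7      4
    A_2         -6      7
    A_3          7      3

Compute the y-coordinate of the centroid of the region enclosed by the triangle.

Apply the surveyor's formula. First the cross-terms c_i = x_i·y_{i+1} − x_{i+1}·y_i:
  -25, -67, 49  ⇒  2A = -43, A = -21.5.
Then Σ (y_i + y_{i+1})·c_i = -602, so ȳ = -602 / (6·(-21.5)) = 14/3.

14/3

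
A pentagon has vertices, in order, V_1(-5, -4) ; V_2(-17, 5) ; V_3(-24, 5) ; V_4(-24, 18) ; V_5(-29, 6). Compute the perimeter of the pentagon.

74

|V_1V_2| = √((-12)² + (9)²) = √225 = 15
|V_2V_3| = √((-7)² + (0)²) = √49 = 7
|V_3V_4| = √((0)² + (13)²) = √169 = 13
|V_4V_5| = √((-5)² + (-12)²) = √169 = 13
|V_5V_1| = √((24)² + (-10)²) = √676 = 26
Perimeter = 15 + 7 + 13 + 13 + 26 = 74.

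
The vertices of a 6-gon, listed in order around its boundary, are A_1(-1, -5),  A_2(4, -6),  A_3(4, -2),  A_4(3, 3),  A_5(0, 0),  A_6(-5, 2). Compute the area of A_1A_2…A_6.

43.5

Apply Gauss's area formula: 2A = Σ (x_i·y_{i+1} − x_{i+1}·y_i), indices taken mod 6.
Σ = (26) + (16) + (18) + (0) + (0) + (27) = 87
Area = |Σ|/2 = 43.5.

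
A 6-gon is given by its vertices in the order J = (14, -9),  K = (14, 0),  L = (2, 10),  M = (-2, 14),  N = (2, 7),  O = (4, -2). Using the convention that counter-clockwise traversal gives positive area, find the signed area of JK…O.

116

J→K: (14)(0) − (14)(-9) = 126
K→L: (14)(10) − (2)(0) = 140
L→M: (2)(14) − (-2)(10) = 48
M→N: (-2)(7) − (2)(14) = -42
N→O: (2)(-2) − (4)(7) = -32
O→J: (4)(-9) − (14)(-2) = -8
Σ = 232
Signed area = Σ/2 = 116 (positive ⇒ counter-clockwise traversal).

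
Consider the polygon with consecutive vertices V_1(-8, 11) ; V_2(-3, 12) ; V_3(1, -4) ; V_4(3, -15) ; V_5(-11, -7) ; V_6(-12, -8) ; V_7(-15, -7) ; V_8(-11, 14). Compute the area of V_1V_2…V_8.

290

Apply the shoelace (surveyor's) formula: 2A = Σ (x_i·y_{i+1} − x_{i+1}·y_i), indices taken mod 8.
V_1→V_2: (-8)(12) − (-3)(11) = -63
V_2→V_3: (-3)(-4) − (1)(12) = 0
V_3→V_4: (1)(-15) − (3)(-4) = -3
V_4→V_5: (3)(-7) − (-11)(-15) = -186
V_5→V_6: (-11)(-8) − (-12)(-7) = 4
V_6→V_7: (-12)(-7) − (-15)(-8) = -36
V_7→V_8: (-15)(14) − (-11)(-7) = -287
V_8→V_1: (-11)(11) − (-8)(14) = -9
Σ = -580
Area = |Σ|/2 = 290.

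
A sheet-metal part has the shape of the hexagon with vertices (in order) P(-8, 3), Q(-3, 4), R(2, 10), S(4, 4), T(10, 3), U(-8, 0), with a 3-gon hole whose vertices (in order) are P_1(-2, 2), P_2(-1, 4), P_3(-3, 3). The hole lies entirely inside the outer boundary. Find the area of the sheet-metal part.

59

Outer boundary:
Apply the shoelace (surveyor's) formula: 2A = Σ (x_i·y_{i+1} − x_{i+1}·y_i), indices taken mod 6.
Σ = (-23) + (-38) + (-32) + (-28) + (24) + (-24) = -121
Area = |Σ|/2 = 60.5.
Hole:
Σ = (-6) + (9) + (0) = 3
Area = |Σ|/2 = 1.5.
Net area = 60.5 − 1.5 = 59.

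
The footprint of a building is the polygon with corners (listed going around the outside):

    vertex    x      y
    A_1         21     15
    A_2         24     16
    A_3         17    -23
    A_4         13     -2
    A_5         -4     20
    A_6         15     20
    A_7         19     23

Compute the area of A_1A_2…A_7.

472

Apply the shoelace (surveyor's) formula: 2A = Σ (x_i·y_{i+1} − x_{i+1}·y_i), indices taken mod 7.
Σ = (-24) + (-824) + (265) + (252) + (-380) + (-35) + (-198) = -944
Area = |Σ|/2 = 472.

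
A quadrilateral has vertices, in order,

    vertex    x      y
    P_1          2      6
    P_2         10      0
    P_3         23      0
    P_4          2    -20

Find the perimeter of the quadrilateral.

78

|P_1P_2| = √((8)² + (-6)²) = √100 = 10
|P_2P_3| = √((13)² + (0)²) = √169 = 13
|P_3P_4| = √((-21)² + (-20)²) = √841 = 29
|P_4P_1| = √((0)² + (26)²) = √676 = 26
Perimeter = 10 + 13 + 29 + 26 = 78.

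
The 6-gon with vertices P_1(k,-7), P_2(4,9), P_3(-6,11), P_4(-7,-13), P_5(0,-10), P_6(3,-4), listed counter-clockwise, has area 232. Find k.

Write out the shoelace sum; only the two edges meeting at P_1 involve k:
2·Area = [(3·(-7) − k·(-4)) + (k·9 − 4·(-7))] + 353
       = 13·k + 360 = 464
⇒ k = 8.

8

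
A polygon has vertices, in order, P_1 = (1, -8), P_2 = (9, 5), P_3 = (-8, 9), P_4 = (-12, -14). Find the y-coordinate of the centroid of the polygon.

-187/144

Apply the shoelace formula. First the cross-terms c_i = x_i·y_{i+1} − x_{i+1}·y_i:
  77, 121, 220, 110  ⇒  2A = 528, A = 264.
Then Σ (y_i + y_{i+1})·c_i = -2057, so ȳ = -2057 / (6·264) = -187/144.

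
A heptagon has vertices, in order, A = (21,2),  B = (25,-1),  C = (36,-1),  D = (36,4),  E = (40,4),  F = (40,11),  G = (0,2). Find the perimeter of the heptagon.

|AB| = √((4)² + (-3)²) = √25 = 5
|BC| = √((11)² + (0)²) = √121 = 11
|CD| = √((0)² + (5)²) = √25 = 5
|DE| = √((4)² + (0)²) = √16 = 4
|EF| = √((0)² + (7)²) = √49 = 7
|FG| = √((-40)² + (-9)²) = √1681 = 41
|GA| = √((21)² + (0)²) = √441 = 21
Perimeter = 5 + 11 + 5 + 4 + 7 + 41 + 21 = 94.

94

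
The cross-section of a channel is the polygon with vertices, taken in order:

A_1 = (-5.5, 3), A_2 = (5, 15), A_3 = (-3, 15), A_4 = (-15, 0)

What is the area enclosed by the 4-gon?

Apply the surveyor's formula: 2A = Σ (x_i·y_{i+1} − x_{i+1}·y_i), indices taken mod 4.
Σ = (-97.5) + (120) + (225) + (-45) = 202.5
Area = |Σ|/2 = 101.25.

101.25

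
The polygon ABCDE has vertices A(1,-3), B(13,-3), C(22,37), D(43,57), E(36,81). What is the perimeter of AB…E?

198

|AB| = √((12)² + (0)²) = √144 = 12
|BC| = √((9)² + (40)²) = √1681 = 41
|CD| = √((21)² + (20)²) = √841 = 29
|DE| = √((-7)² + (24)²) = √625 = 25
|EA| = √((-35)² + (-84)²) = √8281 = 91
Perimeter = 12 + 41 + 29 + 25 + 91 = 198.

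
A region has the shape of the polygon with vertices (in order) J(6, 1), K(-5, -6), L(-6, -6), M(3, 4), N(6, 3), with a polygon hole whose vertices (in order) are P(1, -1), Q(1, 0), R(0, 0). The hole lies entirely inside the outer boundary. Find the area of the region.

Outer boundary:
Apply the shoelace (surveyor's) formula: 2A = Σ (x_i·y_{i+1} − x_{i+1}·y_i), indices taken mod 5.
J→K: (6)(-6) − (-5)(1) = -31
K→L: (-5)(-6) − (-6)(-6) = -6
L→M: (-6)(4) − (3)(-6) = -6
M→N: (3)(3) − (6)(4) = -15
N→J: (6)(1) − (6)(3) = -12
Σ = -70
Area = |Σ|/2 = 35.
Hole:
Apply the shoelace formula: 2A = Σ (x_i·y_{i+1} − x_{i+1}·y_i), indices taken mod 3.
Cross-terms: 1, 0, 0  ⇒  Σ = 1
Area = |Σ|/2 = 0.5.
Net area = 35 − 0.5 = 34.5.

34.5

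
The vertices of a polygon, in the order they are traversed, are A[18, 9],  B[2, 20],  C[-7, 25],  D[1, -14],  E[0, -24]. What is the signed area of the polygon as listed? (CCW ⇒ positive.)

Apply the shoelace (surveyor's) formula: 2A = Σ (x_i·y_{i+1} − x_{i+1}·y_i), indices taken mod 5.
Σ = (342) + (190) + (73) + (-24) + (432) = 1013
Signed area = Σ/2 = 506.5 (positive ⇒ counter-clockwise traversal).

506.5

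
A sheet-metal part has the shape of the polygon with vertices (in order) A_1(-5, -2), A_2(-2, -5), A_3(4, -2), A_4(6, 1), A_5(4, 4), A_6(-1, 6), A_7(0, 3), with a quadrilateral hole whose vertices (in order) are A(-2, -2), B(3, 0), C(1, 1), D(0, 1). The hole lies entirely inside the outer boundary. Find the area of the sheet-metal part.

54.5

Outer boundary:
Apply Gauss's area formula: 2A = Σ (x_i·y_{i+1} − x_{i+1}·y_i), indices taken mod 7.
Cross-terms: 21, 24, 16, 20, 28, -3, 15  ⇒  Σ = 121
Area = |Σ|/2 = 60.5.
Hole:
Cross-terms: 6, 3, 1, 2  ⇒  Σ = 12
Area = |Σ|/2 = 6.
Net area = 60.5 − 6 = 54.5.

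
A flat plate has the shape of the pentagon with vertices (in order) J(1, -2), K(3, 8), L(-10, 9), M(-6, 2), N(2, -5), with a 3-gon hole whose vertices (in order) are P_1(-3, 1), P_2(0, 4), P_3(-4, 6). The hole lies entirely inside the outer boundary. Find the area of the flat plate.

82

Outer boundary:
Apply the shoelace formula: 2A = Σ (x_i·y_{i+1} − x_{i+1}·y_i), indices taken mod 5.
Cross-terms: 14, 107, 34, 26, 1  ⇒  Σ = 182
Area = |Σ|/2 = 91.
Hole:
Apply the shoelace (surveyor's) formula: 2A = Σ (x_i·y_{i+1} − x_{i+1}·y_i), indices taken mod 3.
Σ = (-12) + (16) + (14) = 18
Area = |Σ|/2 = 9.
Net area = 91 − 9 = 82.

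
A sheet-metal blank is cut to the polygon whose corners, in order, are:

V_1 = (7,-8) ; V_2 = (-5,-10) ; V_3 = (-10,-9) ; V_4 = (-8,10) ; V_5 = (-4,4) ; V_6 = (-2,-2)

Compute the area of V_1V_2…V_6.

141.5

Σ = (-110) + (-55) + (-172) + (8) + (16) + (30) = -283
Area = |Σ|/2 = 141.5.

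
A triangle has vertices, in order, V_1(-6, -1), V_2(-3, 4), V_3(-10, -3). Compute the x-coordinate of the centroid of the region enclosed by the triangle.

Apply the shoelace formula. First the cross-terms c_i = x_i·y_{i+1} − x_{i+1}·y_i:
  -27, 49, -8  ⇒  2A = 14, A = 7.
Then Σ (x_i + x_{i+1})·c_i = -266, so x̄ = -266 / (6·7) = -19/3.

-19/3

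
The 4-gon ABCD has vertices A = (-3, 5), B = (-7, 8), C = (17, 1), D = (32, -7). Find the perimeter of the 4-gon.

|AB| = √((-4)² + (3)²) = √25 = 5
|BC| = √((24)² + (-7)²) = √625 = 25
|CD| = √((15)² + (-8)²) = √289 = 17
|DA| = √((-35)² + (12)²) = √1369 = 37
Perimeter = 5 + 25 + 17 + 37 = 84.

84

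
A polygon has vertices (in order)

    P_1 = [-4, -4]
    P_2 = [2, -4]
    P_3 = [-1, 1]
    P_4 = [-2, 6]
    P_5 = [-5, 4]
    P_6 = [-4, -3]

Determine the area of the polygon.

Cross-terms: 24, -2, -4, 22, 31, 4  ⇒  Σ = 75
Area = |Σ|/2 = 37.5.

37.5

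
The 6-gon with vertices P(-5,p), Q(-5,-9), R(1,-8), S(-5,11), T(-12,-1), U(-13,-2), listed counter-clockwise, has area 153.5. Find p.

-13

Write out the shoelace sum; only the two edges meeting at P involve p:
2·Area = [((-13)·p − (-5)·(-2)) + ((-5)·(-9) − (-5)·p)] + 168
       = -8·p + 203 = 307
⇒ p = -13.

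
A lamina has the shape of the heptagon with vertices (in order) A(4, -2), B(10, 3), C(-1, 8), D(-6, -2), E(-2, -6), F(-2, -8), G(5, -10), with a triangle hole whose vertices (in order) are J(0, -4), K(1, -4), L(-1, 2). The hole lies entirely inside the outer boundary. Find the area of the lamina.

Outer boundary:
Apply Gauss's area formula: 2A = Σ (x_i·y_{i+1} − x_{i+1}·y_i), indices taken mod 7.
A→B: (4)(3) − (10)(-2) = 32
B→C: (10)(8) − (-1)(3) = 83
C→D: (-1)(-2) − (-6)(8) = 50
D→E: (-6)(-6) − (-2)(-2) = 32
E→F: (-2)(-8) − (-2)(-6) = 4
F→G: (-2)(-10) − (5)(-8) = 60
G→A: (5)(-2) − (4)(-10) = 30
Σ = 291
Area = |Σ|/2 = 145.5.
Hole:
Apply the surveyor's formula: 2A = Σ (x_i·y_{i+1} − x_{i+1}·y_i), indices taken mod 3.
J→K: (0)(-4) − (1)(-4) = 4
K→L: (1)(2) − (-1)(-4) = -2
L→J: (-1)(-4) − (0)(2) = 4
Σ = 6
Area = |Σ|/2 = 3.
Net area = 145.5 − 3 = 142.5.

142.5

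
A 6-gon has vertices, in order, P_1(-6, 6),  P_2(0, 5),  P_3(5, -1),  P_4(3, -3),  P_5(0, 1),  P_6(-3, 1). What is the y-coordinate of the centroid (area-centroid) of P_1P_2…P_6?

Apply Gauss's area formula. First the cross-terms c_i = x_i·y_{i+1} − x_{i+1}·y_i:
  -30, -25, -12, 3, 3, -12  ⇒  2A = -73, A = -36.5.
Then Σ (y_i + y_{i+1})·c_i = -466, so ȳ = -466 / (6·(-36.5)) = 466/219.

466/219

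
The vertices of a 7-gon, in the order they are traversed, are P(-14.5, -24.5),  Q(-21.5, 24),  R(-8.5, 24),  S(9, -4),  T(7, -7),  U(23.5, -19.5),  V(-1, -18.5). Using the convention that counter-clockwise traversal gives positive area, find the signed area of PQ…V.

-1036.875

Apply the shoelace (surveyor's) formula: 2A = Σ (x_i·y_{i+1} − x_{i+1}·y_i), indices taken mod 7.
Σ = (-874.75) + (-312) + (-182) + (-35) + (28) + (-454.25) + (-243.75) = -2073.75
Signed area = Σ/2 = -1036.875 (negative ⇒ clockwise traversal).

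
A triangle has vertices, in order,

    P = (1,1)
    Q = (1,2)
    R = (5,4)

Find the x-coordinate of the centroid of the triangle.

Apply the shoelace (surveyor's) formula. First the cross-terms c_i = x_i·y_{i+1} − x_{i+1}·y_i:
  1, -6, 1  ⇒  2A = -4, A = -2.
Then Σ (x_i + x_{i+1})·c_i = -28, so x̄ = -28 / (6·(-2)) = 7/3.

7/3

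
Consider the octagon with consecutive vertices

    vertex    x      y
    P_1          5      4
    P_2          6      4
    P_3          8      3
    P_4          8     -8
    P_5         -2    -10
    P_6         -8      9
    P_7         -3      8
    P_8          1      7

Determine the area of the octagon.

198.5

Apply the shoelace (surveyor's) formula: 2A = Σ (x_i·y_{i+1} − x_{i+1}·y_i), indices taken mod 8.
Cross-terms: -4, -14, -88, -96, -98, -37, -29, -31  ⇒  Σ = -397
Area = |Σ|/2 = 198.5.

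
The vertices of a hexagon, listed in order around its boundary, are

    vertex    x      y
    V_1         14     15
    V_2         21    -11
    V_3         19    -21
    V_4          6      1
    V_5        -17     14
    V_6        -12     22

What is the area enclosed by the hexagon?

Σ = (-469) + (-232) + (145) + (101) + (-206) + (-488) = -1149
Area = |Σ|/2 = 574.5.

574.5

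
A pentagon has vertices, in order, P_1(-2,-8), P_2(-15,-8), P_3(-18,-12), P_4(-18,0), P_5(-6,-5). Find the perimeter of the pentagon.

|P_1P_2| = √((-13)² + (0)²) = √169 = 13
|P_2P_3| = √((-3)² + (-4)²) = √25 = 5
|P_3P_4| = √((0)² + (12)²) = √144 = 12
|P_4P_5| = √((12)² + (-5)²) = √169 = 13
|P_5P_1| = √((4)² + (-3)²) = √25 = 5
Perimeter = 13 + 5 + 12 + 13 + 5 = 48.

48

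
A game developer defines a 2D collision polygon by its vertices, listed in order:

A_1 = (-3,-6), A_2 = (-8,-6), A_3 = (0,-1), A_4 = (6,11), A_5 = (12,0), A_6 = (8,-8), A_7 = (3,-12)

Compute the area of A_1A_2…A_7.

185

Cross-terms: -30, 8, 6, -132, -96, -72, -54  ⇒  Σ = -370
Area = |Σ|/2 = 185.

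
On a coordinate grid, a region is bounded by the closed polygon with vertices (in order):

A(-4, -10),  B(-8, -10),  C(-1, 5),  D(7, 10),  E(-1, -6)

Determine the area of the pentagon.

90.5

Apply Gauss's area formula: 2A = Σ (x_i·y_{i+1} − x_{i+1}·y_i), indices taken mod 5.
Σ = (-40) + (-50) + (-45) + (-32) + (-14) = -181
Area = |Σ|/2 = 90.5.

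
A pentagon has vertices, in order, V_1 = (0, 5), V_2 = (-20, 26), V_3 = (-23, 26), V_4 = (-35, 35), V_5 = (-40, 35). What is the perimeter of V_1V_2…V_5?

|V_1V_2| = √((-20)² + (21)²) = √841 = 29
|V_2V_3| = √((-3)² + (0)²) = √9 = 3
|V_3V_4| = √((-12)² + (9)²) = √225 = 15
|V_4V_5| = √((-5)² + (0)²) = √25 = 5
|V_5V_1| = √((40)² + (-30)²) = √2500 = 50
Perimeter = 29 + 3 + 15 + 5 + 50 = 102.

102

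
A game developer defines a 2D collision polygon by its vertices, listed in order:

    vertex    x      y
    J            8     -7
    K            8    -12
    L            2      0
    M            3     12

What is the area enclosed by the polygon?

54.5

Σ = (-40) + (24) + (24) + (-117) = -109
Area = |Σ|/2 = 54.5.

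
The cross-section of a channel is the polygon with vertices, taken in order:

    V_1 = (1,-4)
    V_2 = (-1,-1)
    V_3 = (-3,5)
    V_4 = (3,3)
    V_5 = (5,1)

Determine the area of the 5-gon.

Σ = (-5) + (-8) + (-24) + (-12) + (-21) = -70
Area = |Σ|/2 = 35.

35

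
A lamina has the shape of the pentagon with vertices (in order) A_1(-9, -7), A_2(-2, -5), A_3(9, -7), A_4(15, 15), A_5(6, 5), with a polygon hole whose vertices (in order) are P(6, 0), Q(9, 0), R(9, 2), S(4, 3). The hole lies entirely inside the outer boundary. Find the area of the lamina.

149.5

Outer boundary:
Apply Gauss's area formula: 2A = Σ (x_i·y_{i+1} − x_{i+1}·y_i), indices taken mod 5.
Cross-terms: 31, 59, 240, -15, 3  ⇒  Σ = 318
Area = |Σ|/2 = 159.
Hole:
P→Q: (6)(0) − (9)(0) = 0
Q→R: (9)(2) − (9)(0) = 18
R→S: (9)(3) − (4)(2) = 19
S→P: (4)(0) − (6)(3) = -18
Σ = 19
Area = |Σ|/2 = 9.5.
Net area = 159 − 9.5 = 149.5.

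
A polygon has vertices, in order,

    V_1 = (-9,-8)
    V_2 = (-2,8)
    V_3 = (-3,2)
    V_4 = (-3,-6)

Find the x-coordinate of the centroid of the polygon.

-542/111

Apply the surveyor's formula. First the cross-terms c_i = x_i·y_{i+1} − x_{i+1}·y_i:
  -88, 20, 24, -30  ⇒  2A = -74, A = -37.
Then Σ (x_i + x_{i+1})·c_i = 1084, so x̄ = 1084 / (6·(-37)) = -542/111.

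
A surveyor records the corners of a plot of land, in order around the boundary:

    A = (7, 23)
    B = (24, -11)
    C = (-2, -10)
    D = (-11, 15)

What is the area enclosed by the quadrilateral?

694.5

Apply the shoelace (surveyor's) formula: 2A = Σ (x_i·y_{i+1} − x_{i+1}·y_i), indices taken mod 4.
Cross-terms: -629, -262, -140, -358  ⇒  Σ = -1389
Area = |Σ|/2 = 694.5.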